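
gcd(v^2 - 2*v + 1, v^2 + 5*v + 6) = 1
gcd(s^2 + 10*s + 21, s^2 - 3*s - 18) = s + 3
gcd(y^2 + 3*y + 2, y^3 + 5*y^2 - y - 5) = y + 1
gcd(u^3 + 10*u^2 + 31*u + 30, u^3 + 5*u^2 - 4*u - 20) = u^2 + 7*u + 10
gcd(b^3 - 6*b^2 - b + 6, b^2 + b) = b + 1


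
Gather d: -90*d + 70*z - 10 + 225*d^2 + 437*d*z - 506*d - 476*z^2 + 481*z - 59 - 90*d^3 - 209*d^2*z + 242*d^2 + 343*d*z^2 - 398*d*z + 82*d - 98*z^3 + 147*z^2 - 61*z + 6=-90*d^3 + d^2*(467 - 209*z) + d*(343*z^2 + 39*z - 514) - 98*z^3 - 329*z^2 + 490*z - 63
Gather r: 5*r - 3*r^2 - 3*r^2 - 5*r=-6*r^2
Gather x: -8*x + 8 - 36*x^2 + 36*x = -36*x^2 + 28*x + 8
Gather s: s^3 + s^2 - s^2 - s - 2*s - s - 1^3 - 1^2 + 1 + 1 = s^3 - 4*s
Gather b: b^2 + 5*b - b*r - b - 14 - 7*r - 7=b^2 + b*(4 - r) - 7*r - 21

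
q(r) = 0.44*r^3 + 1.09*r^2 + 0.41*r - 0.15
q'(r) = 1.32*r^2 + 2.18*r + 0.41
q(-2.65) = -1.77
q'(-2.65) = 3.90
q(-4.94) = -28.62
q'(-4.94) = 21.85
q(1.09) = 2.16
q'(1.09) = 4.35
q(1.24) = 2.87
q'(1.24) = 5.14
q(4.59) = 67.25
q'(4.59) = 38.23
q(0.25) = 0.03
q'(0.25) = 1.04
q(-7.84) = -148.40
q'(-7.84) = 64.45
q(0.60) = 0.58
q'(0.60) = 2.19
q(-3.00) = -3.45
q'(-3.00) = 5.75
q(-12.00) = -608.43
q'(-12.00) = 164.33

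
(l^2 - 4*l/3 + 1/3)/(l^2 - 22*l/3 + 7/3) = (l - 1)/(l - 7)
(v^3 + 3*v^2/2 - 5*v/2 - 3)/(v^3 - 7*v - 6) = (v - 3/2)/(v - 3)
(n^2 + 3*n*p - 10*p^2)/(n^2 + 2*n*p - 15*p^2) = (-n + 2*p)/(-n + 3*p)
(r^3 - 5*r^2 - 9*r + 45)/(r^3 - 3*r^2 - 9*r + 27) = (r - 5)/(r - 3)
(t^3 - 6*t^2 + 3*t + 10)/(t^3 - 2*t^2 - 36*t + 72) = (t^2 - 4*t - 5)/(t^2 - 36)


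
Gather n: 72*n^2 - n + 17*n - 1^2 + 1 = 72*n^2 + 16*n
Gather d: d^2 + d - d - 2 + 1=d^2 - 1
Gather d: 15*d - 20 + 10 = 15*d - 10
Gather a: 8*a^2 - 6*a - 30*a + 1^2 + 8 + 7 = 8*a^2 - 36*a + 16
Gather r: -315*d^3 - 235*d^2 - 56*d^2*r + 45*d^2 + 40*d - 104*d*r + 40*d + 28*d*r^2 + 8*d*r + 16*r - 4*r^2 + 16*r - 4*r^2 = -315*d^3 - 190*d^2 + 80*d + r^2*(28*d - 8) + r*(-56*d^2 - 96*d + 32)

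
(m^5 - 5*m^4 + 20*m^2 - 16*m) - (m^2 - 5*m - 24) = m^5 - 5*m^4 + 19*m^2 - 11*m + 24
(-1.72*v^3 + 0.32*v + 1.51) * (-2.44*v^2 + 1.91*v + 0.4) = 4.1968*v^5 - 3.2852*v^4 - 1.4688*v^3 - 3.0732*v^2 + 3.0121*v + 0.604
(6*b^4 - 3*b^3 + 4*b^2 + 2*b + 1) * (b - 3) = 6*b^5 - 21*b^4 + 13*b^3 - 10*b^2 - 5*b - 3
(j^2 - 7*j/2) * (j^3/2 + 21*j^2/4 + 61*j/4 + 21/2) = j^5/2 + 7*j^4/2 - 25*j^3/8 - 343*j^2/8 - 147*j/4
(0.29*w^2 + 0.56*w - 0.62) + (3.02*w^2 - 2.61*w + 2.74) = 3.31*w^2 - 2.05*w + 2.12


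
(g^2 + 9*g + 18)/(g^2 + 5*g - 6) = (g + 3)/(g - 1)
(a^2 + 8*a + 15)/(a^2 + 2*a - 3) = (a + 5)/(a - 1)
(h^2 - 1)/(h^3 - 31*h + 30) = (h + 1)/(h^2 + h - 30)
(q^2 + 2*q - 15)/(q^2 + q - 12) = (q + 5)/(q + 4)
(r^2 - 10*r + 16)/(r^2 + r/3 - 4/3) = 3*(r^2 - 10*r + 16)/(3*r^2 + r - 4)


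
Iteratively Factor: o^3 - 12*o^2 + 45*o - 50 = (o - 5)*(o^2 - 7*o + 10) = (o - 5)^2*(o - 2)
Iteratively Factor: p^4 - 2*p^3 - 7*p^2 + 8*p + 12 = (p - 3)*(p^3 + p^2 - 4*p - 4) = (p - 3)*(p + 1)*(p^2 - 4) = (p - 3)*(p - 2)*(p + 1)*(p + 2)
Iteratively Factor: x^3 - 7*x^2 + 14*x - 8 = (x - 4)*(x^2 - 3*x + 2) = (x - 4)*(x - 2)*(x - 1)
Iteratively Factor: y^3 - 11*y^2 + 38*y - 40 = (y - 2)*(y^2 - 9*y + 20) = (y - 4)*(y - 2)*(y - 5)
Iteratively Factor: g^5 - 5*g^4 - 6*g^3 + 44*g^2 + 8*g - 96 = (g - 4)*(g^4 - g^3 - 10*g^2 + 4*g + 24) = (g - 4)*(g + 2)*(g^3 - 3*g^2 - 4*g + 12) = (g - 4)*(g - 3)*(g + 2)*(g^2 - 4) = (g - 4)*(g - 3)*(g - 2)*(g + 2)*(g + 2)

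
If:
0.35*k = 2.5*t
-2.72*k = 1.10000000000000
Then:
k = -0.40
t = -0.06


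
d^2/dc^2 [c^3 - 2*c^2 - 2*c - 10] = 6*c - 4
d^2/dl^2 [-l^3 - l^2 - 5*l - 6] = -6*l - 2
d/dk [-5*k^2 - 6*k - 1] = -10*k - 6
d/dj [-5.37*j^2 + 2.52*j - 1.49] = 2.52 - 10.74*j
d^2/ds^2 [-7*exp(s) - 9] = -7*exp(s)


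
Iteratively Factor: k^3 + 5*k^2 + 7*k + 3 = (k + 3)*(k^2 + 2*k + 1) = (k + 1)*(k + 3)*(k + 1)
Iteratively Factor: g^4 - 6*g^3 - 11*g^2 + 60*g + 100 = (g - 5)*(g^3 - g^2 - 16*g - 20) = (g - 5)*(g + 2)*(g^2 - 3*g - 10) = (g - 5)^2*(g + 2)*(g + 2)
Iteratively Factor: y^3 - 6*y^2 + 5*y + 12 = (y - 3)*(y^2 - 3*y - 4) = (y - 3)*(y + 1)*(y - 4)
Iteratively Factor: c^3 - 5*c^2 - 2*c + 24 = (c + 2)*(c^2 - 7*c + 12) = (c - 4)*(c + 2)*(c - 3)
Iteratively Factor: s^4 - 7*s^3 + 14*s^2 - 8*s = (s - 2)*(s^3 - 5*s^2 + 4*s) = (s - 4)*(s - 2)*(s^2 - s) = s*(s - 4)*(s - 2)*(s - 1)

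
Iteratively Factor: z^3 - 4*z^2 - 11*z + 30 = (z - 5)*(z^2 + z - 6) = (z - 5)*(z - 2)*(z + 3)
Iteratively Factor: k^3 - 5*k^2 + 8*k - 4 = (k - 2)*(k^2 - 3*k + 2) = (k - 2)*(k - 1)*(k - 2)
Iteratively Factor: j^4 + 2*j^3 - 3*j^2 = (j - 1)*(j^3 + 3*j^2) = (j - 1)*(j + 3)*(j^2) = j*(j - 1)*(j + 3)*(j)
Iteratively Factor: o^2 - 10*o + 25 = (o - 5)*(o - 5)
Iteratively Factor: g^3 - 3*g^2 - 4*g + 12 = (g - 3)*(g^2 - 4) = (g - 3)*(g + 2)*(g - 2)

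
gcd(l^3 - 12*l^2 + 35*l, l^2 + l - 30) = l - 5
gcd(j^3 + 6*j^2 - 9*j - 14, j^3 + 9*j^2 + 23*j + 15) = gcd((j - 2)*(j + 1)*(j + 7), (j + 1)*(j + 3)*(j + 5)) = j + 1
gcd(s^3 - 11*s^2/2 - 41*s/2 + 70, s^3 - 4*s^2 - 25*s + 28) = s^2 - 3*s - 28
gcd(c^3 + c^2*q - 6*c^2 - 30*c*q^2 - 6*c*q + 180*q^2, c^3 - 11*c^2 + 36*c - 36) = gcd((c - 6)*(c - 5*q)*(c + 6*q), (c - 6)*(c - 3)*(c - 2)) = c - 6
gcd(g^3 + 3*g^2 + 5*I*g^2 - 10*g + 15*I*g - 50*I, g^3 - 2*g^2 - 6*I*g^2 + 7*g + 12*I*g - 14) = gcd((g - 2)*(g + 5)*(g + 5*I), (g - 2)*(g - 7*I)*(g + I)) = g - 2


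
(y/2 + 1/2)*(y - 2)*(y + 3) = y^3/2 + y^2 - 5*y/2 - 3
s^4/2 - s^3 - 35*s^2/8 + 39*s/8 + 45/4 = (s/2 + 1)*(s - 3)*(s - 5/2)*(s + 3/2)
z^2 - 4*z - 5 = (z - 5)*(z + 1)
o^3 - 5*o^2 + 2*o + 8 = (o - 4)*(o - 2)*(o + 1)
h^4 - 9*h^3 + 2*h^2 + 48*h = h*(h - 8)*(h - 3)*(h + 2)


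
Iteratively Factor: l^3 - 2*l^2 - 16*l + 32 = (l - 2)*(l^2 - 16) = (l - 2)*(l + 4)*(l - 4)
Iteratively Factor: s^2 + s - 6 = (s - 2)*(s + 3)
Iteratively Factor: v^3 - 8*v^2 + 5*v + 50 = (v - 5)*(v^2 - 3*v - 10) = (v - 5)^2*(v + 2)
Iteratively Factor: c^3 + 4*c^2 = (c + 4)*(c^2) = c*(c + 4)*(c)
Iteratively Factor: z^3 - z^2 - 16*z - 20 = (z - 5)*(z^2 + 4*z + 4) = (z - 5)*(z + 2)*(z + 2)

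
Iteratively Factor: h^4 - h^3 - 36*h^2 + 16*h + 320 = (h + 4)*(h^3 - 5*h^2 - 16*h + 80) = (h - 4)*(h + 4)*(h^2 - h - 20) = (h - 4)*(h + 4)^2*(h - 5)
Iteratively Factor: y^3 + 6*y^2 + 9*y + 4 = (y + 4)*(y^2 + 2*y + 1) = (y + 1)*(y + 4)*(y + 1)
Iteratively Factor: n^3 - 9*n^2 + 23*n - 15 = (n - 1)*(n^2 - 8*n + 15) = (n - 5)*(n - 1)*(n - 3)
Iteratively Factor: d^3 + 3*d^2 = (d + 3)*(d^2) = d*(d + 3)*(d)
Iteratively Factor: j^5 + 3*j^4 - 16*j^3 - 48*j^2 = (j)*(j^4 + 3*j^3 - 16*j^2 - 48*j) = j*(j + 4)*(j^3 - j^2 - 12*j) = j^2*(j + 4)*(j^2 - j - 12) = j^2*(j + 3)*(j + 4)*(j - 4)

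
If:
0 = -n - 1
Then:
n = -1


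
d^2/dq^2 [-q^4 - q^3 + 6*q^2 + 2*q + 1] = -12*q^2 - 6*q + 12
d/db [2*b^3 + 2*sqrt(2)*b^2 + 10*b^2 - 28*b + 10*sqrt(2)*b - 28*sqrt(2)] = 6*b^2 + 4*sqrt(2)*b + 20*b - 28 + 10*sqrt(2)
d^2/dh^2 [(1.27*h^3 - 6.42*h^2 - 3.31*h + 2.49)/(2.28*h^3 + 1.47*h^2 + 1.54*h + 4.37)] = (-75.2605199999999*h^6 - 129.995568*h^5 + 72.171576*h^4 + 1056.769448*h^3 + 779.22507*h^2 + 158.06202*h - 220.833374)/(11.852352*h^9 + 22.924944*h^8 + 38.797164*h^7 + 102.296331*h^6 + 114.084054*h^5 + 130.851819*h^4 + 193.631896*h^3 + 115.309005*h^2 + 88.227678*h + 83.453453)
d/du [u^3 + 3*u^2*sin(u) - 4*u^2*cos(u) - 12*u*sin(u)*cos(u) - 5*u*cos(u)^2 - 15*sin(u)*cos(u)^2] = 4*u^2*sin(u) + 3*u^2*cos(u) + 3*u^2 + 6*u*sin(u) + 5*u*sin(2*u) - 8*u*cos(u) - 12*u*cos(2*u) - 6*sin(2*u) - 15*cos(u)/4 - 5*cos(2*u)/2 - 45*cos(3*u)/4 - 5/2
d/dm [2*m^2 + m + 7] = 4*m + 1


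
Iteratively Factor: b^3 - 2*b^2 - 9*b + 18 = (b - 2)*(b^2 - 9) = (b - 3)*(b - 2)*(b + 3)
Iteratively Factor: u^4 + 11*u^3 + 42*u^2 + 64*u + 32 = (u + 1)*(u^3 + 10*u^2 + 32*u + 32) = (u + 1)*(u + 4)*(u^2 + 6*u + 8) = (u + 1)*(u + 4)^2*(u + 2)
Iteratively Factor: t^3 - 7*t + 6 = (t + 3)*(t^2 - 3*t + 2) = (t - 2)*(t + 3)*(t - 1)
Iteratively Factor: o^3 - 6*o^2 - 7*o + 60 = (o - 4)*(o^2 - 2*o - 15) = (o - 5)*(o - 4)*(o + 3)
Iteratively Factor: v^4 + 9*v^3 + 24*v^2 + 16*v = (v + 4)*(v^3 + 5*v^2 + 4*v) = (v + 1)*(v + 4)*(v^2 + 4*v) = (v + 1)*(v + 4)^2*(v)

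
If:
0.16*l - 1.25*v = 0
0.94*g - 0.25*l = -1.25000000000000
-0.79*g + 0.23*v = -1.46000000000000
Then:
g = 2.37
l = 13.90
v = 1.78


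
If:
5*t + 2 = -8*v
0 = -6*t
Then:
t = 0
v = -1/4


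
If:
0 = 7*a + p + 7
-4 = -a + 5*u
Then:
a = 5*u + 4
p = -35*u - 35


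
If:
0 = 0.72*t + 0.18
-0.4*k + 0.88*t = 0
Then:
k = -0.55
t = -0.25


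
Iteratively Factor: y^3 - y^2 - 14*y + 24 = (y - 3)*(y^2 + 2*y - 8) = (y - 3)*(y - 2)*(y + 4)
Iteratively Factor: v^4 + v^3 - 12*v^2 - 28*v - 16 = (v + 2)*(v^3 - v^2 - 10*v - 8) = (v - 4)*(v + 2)*(v^2 + 3*v + 2) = (v - 4)*(v + 2)^2*(v + 1)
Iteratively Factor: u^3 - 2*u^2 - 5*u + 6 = (u + 2)*(u^2 - 4*u + 3) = (u - 1)*(u + 2)*(u - 3)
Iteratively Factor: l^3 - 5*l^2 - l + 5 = (l - 1)*(l^2 - 4*l - 5) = (l - 1)*(l + 1)*(l - 5)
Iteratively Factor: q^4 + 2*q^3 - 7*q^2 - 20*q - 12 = (q - 3)*(q^3 + 5*q^2 + 8*q + 4) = (q - 3)*(q + 1)*(q^2 + 4*q + 4) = (q - 3)*(q + 1)*(q + 2)*(q + 2)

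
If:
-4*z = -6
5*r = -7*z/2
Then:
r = -21/20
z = 3/2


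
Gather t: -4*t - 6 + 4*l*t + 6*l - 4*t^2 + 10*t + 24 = 6*l - 4*t^2 + t*(4*l + 6) + 18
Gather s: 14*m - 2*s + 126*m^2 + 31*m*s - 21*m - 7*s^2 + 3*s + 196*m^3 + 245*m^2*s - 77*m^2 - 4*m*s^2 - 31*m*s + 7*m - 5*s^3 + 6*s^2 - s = 196*m^3 + 245*m^2*s + 49*m^2 - 5*s^3 + s^2*(-4*m - 1)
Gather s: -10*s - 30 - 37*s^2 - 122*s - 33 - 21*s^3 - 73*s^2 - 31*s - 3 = -21*s^3 - 110*s^2 - 163*s - 66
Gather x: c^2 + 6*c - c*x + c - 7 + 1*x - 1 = c^2 + 7*c + x*(1 - c) - 8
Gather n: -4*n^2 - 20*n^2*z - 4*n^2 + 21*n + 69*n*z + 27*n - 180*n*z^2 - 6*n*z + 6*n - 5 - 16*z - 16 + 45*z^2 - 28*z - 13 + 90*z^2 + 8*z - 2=n^2*(-20*z - 8) + n*(-180*z^2 + 63*z + 54) + 135*z^2 - 36*z - 36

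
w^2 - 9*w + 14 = (w - 7)*(w - 2)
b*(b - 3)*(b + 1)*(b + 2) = b^4 - 7*b^2 - 6*b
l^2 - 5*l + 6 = (l - 3)*(l - 2)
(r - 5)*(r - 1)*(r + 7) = r^3 + r^2 - 37*r + 35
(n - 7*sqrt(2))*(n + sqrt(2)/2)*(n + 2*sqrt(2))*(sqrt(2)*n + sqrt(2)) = sqrt(2)*n^4 - 9*n^3 + sqrt(2)*n^3 - 33*sqrt(2)*n^2 - 9*n^2 - 33*sqrt(2)*n - 28*n - 28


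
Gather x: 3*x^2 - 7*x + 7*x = 3*x^2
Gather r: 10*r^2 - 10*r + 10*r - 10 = 10*r^2 - 10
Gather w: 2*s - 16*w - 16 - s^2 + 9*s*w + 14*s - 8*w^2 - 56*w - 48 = -s^2 + 16*s - 8*w^2 + w*(9*s - 72) - 64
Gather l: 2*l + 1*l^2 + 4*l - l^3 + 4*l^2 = -l^3 + 5*l^2 + 6*l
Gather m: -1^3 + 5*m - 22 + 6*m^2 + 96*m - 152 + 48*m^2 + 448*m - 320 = 54*m^2 + 549*m - 495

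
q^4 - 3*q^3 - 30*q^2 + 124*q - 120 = (q - 5)*(q - 2)^2*(q + 6)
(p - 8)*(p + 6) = p^2 - 2*p - 48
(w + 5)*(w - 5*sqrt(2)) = w^2 - 5*sqrt(2)*w + 5*w - 25*sqrt(2)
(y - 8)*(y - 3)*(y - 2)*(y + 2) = y^4 - 11*y^3 + 20*y^2 + 44*y - 96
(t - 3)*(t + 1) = t^2 - 2*t - 3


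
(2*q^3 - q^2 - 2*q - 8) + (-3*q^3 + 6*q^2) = -q^3 + 5*q^2 - 2*q - 8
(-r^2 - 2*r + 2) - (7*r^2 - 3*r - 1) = -8*r^2 + r + 3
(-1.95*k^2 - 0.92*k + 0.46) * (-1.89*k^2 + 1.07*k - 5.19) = 3.6855*k^4 - 0.3477*k^3 + 8.2667*k^2 + 5.267*k - 2.3874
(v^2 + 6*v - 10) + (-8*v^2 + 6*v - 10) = -7*v^2 + 12*v - 20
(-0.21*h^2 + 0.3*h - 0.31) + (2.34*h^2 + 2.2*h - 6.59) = 2.13*h^2 + 2.5*h - 6.9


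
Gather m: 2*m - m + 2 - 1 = m + 1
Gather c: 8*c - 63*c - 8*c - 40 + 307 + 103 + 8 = 378 - 63*c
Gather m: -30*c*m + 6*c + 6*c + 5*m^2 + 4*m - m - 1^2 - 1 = 12*c + 5*m^2 + m*(3 - 30*c) - 2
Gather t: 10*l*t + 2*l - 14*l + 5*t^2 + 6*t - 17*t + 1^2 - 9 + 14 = -12*l + 5*t^2 + t*(10*l - 11) + 6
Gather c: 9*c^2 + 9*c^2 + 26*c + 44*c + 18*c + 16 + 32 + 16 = 18*c^2 + 88*c + 64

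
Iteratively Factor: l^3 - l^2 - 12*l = (l)*(l^2 - l - 12) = l*(l + 3)*(l - 4)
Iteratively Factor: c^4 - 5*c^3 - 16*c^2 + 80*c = (c - 4)*(c^3 - c^2 - 20*c) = (c - 5)*(c - 4)*(c^2 + 4*c) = c*(c - 5)*(c - 4)*(c + 4)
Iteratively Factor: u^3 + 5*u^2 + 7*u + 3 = (u + 3)*(u^2 + 2*u + 1) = (u + 1)*(u + 3)*(u + 1)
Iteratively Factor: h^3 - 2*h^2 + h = (h - 1)*(h^2 - h) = h*(h - 1)*(h - 1)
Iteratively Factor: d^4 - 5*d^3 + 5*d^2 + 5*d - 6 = (d - 2)*(d^3 - 3*d^2 - d + 3) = (d - 2)*(d - 1)*(d^2 - 2*d - 3) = (d - 3)*(d - 2)*(d - 1)*(d + 1)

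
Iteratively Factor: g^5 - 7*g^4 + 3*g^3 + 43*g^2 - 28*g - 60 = (g + 2)*(g^4 - 9*g^3 + 21*g^2 + g - 30) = (g - 2)*(g + 2)*(g^3 - 7*g^2 + 7*g + 15) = (g - 3)*(g - 2)*(g + 2)*(g^2 - 4*g - 5) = (g - 3)*(g - 2)*(g + 1)*(g + 2)*(g - 5)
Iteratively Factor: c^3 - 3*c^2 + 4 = (c + 1)*(c^2 - 4*c + 4) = (c - 2)*(c + 1)*(c - 2)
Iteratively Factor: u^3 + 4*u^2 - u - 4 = (u + 4)*(u^2 - 1) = (u - 1)*(u + 4)*(u + 1)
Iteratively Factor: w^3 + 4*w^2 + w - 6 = (w + 2)*(w^2 + 2*w - 3) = (w - 1)*(w + 2)*(w + 3)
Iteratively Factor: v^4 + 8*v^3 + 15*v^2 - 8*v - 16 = (v + 4)*(v^3 + 4*v^2 - v - 4) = (v + 4)^2*(v^2 - 1) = (v + 1)*(v + 4)^2*(v - 1)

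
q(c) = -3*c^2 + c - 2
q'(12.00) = -71.00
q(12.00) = -422.00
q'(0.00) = 1.00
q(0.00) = -2.00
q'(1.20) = -6.20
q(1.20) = -5.12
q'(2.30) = -12.80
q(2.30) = -15.57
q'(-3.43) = 21.58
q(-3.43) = -40.72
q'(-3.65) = 22.90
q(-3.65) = -45.62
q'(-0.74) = 5.44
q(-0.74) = -4.38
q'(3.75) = -21.50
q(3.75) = -40.44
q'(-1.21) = 8.26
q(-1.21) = -7.60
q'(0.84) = -4.04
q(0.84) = -3.28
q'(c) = 1 - 6*c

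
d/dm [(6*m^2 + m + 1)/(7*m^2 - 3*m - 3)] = 25*m*(-m - 2)/(49*m^4 - 42*m^3 - 33*m^2 + 18*m + 9)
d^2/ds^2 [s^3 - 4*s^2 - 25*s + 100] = 6*s - 8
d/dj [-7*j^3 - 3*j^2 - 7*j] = -21*j^2 - 6*j - 7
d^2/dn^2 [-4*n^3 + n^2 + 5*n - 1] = 2 - 24*n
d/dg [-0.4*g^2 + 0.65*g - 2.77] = 0.65 - 0.8*g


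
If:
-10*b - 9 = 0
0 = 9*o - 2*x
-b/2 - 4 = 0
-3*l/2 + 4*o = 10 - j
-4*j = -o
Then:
No Solution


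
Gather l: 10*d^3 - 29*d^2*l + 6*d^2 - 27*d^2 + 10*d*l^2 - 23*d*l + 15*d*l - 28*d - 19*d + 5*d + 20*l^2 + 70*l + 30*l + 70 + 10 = 10*d^3 - 21*d^2 - 42*d + l^2*(10*d + 20) + l*(-29*d^2 - 8*d + 100) + 80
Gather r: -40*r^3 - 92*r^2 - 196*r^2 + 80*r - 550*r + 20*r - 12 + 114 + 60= -40*r^3 - 288*r^2 - 450*r + 162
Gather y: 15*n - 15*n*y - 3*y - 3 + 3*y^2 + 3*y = -15*n*y + 15*n + 3*y^2 - 3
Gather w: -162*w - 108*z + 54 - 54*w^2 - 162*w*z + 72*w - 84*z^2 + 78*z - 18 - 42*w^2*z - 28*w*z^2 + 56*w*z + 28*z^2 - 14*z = w^2*(-42*z - 54) + w*(-28*z^2 - 106*z - 90) - 56*z^2 - 44*z + 36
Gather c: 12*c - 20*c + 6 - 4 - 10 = -8*c - 8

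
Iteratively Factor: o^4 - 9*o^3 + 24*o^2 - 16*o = (o - 4)*(o^3 - 5*o^2 + 4*o) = (o - 4)^2*(o^2 - o) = o*(o - 4)^2*(o - 1)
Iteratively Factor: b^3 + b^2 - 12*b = (b)*(b^2 + b - 12) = b*(b - 3)*(b + 4)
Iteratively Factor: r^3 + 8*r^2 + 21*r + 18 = (r + 3)*(r^2 + 5*r + 6) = (r + 2)*(r + 3)*(r + 3)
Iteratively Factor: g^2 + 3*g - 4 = (g - 1)*(g + 4)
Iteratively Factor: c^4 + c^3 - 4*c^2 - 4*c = (c)*(c^3 + c^2 - 4*c - 4) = c*(c - 2)*(c^2 + 3*c + 2) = c*(c - 2)*(c + 2)*(c + 1)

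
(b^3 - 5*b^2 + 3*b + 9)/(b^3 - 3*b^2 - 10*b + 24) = (b^3 - 5*b^2 + 3*b + 9)/(b^3 - 3*b^2 - 10*b + 24)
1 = 1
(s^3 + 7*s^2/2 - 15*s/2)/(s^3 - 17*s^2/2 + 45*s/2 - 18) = s*(s + 5)/(s^2 - 7*s + 12)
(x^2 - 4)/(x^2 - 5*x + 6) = (x + 2)/(x - 3)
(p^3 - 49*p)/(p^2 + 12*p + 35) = p*(p - 7)/(p + 5)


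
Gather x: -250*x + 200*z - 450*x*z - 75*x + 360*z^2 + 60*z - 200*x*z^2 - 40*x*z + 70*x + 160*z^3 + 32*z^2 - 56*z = x*(-200*z^2 - 490*z - 255) + 160*z^3 + 392*z^2 + 204*z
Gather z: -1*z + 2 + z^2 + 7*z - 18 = z^2 + 6*z - 16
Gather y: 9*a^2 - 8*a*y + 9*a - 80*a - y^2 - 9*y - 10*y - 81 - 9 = 9*a^2 - 71*a - y^2 + y*(-8*a - 19) - 90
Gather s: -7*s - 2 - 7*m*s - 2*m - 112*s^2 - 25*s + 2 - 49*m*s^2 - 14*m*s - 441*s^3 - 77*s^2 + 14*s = -2*m - 441*s^3 + s^2*(-49*m - 189) + s*(-21*m - 18)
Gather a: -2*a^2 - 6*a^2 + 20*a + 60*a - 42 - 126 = -8*a^2 + 80*a - 168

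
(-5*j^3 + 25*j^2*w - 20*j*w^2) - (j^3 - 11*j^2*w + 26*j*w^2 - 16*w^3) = -6*j^3 + 36*j^2*w - 46*j*w^2 + 16*w^3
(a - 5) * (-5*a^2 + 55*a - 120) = -5*a^3 + 80*a^2 - 395*a + 600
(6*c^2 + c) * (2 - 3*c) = -18*c^3 + 9*c^2 + 2*c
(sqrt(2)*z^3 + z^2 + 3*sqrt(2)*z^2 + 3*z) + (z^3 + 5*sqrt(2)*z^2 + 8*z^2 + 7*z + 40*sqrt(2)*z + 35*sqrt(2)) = z^3 + sqrt(2)*z^3 + 9*z^2 + 8*sqrt(2)*z^2 + 10*z + 40*sqrt(2)*z + 35*sqrt(2)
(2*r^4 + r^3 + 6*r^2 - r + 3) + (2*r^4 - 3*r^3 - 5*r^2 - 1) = 4*r^4 - 2*r^3 + r^2 - r + 2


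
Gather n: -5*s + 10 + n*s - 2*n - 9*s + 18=n*(s - 2) - 14*s + 28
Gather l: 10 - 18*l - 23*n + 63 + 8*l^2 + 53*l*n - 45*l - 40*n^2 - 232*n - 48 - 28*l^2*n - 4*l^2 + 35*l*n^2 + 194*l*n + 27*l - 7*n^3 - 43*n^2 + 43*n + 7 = l^2*(4 - 28*n) + l*(35*n^2 + 247*n - 36) - 7*n^3 - 83*n^2 - 212*n + 32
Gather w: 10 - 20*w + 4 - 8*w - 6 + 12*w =8 - 16*w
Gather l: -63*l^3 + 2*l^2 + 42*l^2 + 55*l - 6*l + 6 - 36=-63*l^3 + 44*l^2 + 49*l - 30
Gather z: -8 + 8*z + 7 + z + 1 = 9*z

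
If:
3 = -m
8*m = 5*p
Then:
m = -3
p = -24/5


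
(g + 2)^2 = g^2 + 4*g + 4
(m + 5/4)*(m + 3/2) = m^2 + 11*m/4 + 15/8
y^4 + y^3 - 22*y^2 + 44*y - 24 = (y - 2)^2*(y - 1)*(y + 6)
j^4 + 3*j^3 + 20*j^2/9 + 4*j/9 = j*(j + 1/3)*(j + 2/3)*(j + 2)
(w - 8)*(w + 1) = w^2 - 7*w - 8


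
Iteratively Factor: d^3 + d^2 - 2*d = (d + 2)*(d^2 - d) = (d - 1)*(d + 2)*(d)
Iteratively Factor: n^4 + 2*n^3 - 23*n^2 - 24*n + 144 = (n + 4)*(n^3 - 2*n^2 - 15*n + 36) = (n + 4)^2*(n^2 - 6*n + 9) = (n - 3)*(n + 4)^2*(n - 3)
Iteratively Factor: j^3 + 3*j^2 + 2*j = (j + 1)*(j^2 + 2*j) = j*(j + 1)*(j + 2)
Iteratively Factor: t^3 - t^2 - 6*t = (t - 3)*(t^2 + 2*t) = t*(t - 3)*(t + 2)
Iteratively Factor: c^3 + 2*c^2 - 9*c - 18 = (c + 2)*(c^2 - 9) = (c - 3)*(c + 2)*(c + 3)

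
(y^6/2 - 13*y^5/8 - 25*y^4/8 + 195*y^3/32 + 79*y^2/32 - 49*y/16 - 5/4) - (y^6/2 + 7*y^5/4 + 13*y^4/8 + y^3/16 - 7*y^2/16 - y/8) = -27*y^5/8 - 19*y^4/4 + 193*y^3/32 + 93*y^2/32 - 47*y/16 - 5/4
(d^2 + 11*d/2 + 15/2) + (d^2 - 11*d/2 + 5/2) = 2*d^2 + 10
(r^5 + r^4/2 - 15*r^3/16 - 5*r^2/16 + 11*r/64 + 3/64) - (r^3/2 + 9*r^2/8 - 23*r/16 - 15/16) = r^5 + r^4/2 - 23*r^3/16 - 23*r^2/16 + 103*r/64 + 63/64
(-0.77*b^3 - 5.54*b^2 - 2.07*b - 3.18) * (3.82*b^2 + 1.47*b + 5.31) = -2.9414*b^5 - 22.2947*b^4 - 20.1399*b^3 - 44.6079*b^2 - 15.6663*b - 16.8858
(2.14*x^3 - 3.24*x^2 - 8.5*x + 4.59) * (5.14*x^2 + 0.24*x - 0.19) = 10.9996*x^5 - 16.14*x^4 - 44.8742*x^3 + 22.1682*x^2 + 2.7166*x - 0.8721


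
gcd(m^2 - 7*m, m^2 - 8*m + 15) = 1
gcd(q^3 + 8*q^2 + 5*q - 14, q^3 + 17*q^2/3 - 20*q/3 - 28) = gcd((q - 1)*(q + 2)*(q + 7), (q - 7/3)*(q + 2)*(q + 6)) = q + 2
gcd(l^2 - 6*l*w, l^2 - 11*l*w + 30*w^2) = -l + 6*w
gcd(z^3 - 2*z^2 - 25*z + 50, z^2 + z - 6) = z - 2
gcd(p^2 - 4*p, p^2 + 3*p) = p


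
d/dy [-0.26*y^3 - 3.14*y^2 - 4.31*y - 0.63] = -0.78*y^2 - 6.28*y - 4.31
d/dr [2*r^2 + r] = 4*r + 1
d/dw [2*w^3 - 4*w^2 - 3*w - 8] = 6*w^2 - 8*w - 3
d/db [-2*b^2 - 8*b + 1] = -4*b - 8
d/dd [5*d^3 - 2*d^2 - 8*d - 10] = 15*d^2 - 4*d - 8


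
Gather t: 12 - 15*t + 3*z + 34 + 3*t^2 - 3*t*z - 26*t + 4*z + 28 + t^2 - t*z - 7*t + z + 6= 4*t^2 + t*(-4*z - 48) + 8*z + 80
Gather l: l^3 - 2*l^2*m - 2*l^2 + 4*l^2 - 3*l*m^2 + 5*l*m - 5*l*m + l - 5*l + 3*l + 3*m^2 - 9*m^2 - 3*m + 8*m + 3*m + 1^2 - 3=l^3 + l^2*(2 - 2*m) + l*(-3*m^2 - 1) - 6*m^2 + 8*m - 2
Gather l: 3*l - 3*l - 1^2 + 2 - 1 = 0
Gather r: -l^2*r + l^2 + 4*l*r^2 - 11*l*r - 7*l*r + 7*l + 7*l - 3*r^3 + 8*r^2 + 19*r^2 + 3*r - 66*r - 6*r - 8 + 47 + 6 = l^2 + 14*l - 3*r^3 + r^2*(4*l + 27) + r*(-l^2 - 18*l - 69) + 45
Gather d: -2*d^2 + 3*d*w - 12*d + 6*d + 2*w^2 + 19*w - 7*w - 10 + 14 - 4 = -2*d^2 + d*(3*w - 6) + 2*w^2 + 12*w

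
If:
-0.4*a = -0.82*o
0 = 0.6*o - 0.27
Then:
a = 0.92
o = 0.45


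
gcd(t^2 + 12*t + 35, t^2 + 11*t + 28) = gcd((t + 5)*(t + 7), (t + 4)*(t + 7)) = t + 7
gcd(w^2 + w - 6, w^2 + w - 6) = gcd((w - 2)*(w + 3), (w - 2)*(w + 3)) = w^2 + w - 6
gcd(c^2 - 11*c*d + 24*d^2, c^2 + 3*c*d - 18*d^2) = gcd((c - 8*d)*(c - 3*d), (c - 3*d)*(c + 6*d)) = c - 3*d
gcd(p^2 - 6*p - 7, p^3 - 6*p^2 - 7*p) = p^2 - 6*p - 7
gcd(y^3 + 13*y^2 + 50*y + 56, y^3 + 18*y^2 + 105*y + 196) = y^2 + 11*y + 28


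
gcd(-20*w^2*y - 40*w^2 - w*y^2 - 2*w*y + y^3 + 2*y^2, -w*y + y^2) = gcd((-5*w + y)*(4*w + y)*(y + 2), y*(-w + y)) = 1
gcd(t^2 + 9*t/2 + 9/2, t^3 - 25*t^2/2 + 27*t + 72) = t + 3/2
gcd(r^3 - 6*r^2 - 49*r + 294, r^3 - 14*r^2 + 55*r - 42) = r^2 - 13*r + 42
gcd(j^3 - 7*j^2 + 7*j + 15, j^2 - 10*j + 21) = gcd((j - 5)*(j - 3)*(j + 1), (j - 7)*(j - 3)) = j - 3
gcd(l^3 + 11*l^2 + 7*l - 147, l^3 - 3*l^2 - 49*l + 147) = l^2 + 4*l - 21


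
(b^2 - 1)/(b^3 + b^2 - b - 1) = 1/(b + 1)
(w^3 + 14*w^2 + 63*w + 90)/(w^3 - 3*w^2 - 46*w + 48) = (w^2 + 8*w + 15)/(w^2 - 9*w + 8)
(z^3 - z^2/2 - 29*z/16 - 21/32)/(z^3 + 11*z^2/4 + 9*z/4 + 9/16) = (4*z - 7)/(2*(2*z + 3))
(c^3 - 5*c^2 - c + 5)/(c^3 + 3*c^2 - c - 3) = (c - 5)/(c + 3)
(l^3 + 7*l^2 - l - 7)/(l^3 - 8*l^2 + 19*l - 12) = (l^2 + 8*l + 7)/(l^2 - 7*l + 12)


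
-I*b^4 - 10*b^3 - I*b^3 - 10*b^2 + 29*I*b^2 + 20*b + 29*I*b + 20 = (b - 5*I)*(b - 4*I)*(b - I)*(-I*b - I)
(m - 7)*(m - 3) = m^2 - 10*m + 21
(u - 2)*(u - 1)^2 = u^3 - 4*u^2 + 5*u - 2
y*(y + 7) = y^2 + 7*y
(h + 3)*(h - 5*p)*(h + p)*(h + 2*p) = h^4 - 2*h^3*p + 3*h^3 - 13*h^2*p^2 - 6*h^2*p - 10*h*p^3 - 39*h*p^2 - 30*p^3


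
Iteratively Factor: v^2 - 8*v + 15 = (v - 5)*(v - 3)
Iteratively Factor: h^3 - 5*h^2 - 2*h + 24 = (h - 4)*(h^2 - h - 6) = (h - 4)*(h + 2)*(h - 3)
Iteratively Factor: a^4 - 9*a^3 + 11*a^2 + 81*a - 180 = (a - 4)*(a^3 - 5*a^2 - 9*a + 45) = (a - 5)*(a - 4)*(a^2 - 9) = (a - 5)*(a - 4)*(a + 3)*(a - 3)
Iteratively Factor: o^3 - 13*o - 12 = (o + 1)*(o^2 - o - 12) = (o + 1)*(o + 3)*(o - 4)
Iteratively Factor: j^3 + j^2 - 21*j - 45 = (j + 3)*(j^2 - 2*j - 15) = (j - 5)*(j + 3)*(j + 3)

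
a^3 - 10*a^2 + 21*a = a*(a - 7)*(a - 3)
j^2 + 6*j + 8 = (j + 2)*(j + 4)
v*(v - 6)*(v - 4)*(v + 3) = v^4 - 7*v^3 - 6*v^2 + 72*v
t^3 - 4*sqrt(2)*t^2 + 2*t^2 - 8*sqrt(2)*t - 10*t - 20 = (t + 2)*(t - 5*sqrt(2))*(t + sqrt(2))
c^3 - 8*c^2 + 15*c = c*(c - 5)*(c - 3)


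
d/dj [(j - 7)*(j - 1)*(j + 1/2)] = 3*j^2 - 15*j + 3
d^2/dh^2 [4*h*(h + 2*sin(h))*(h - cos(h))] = -8*h^2*sin(h) + 4*h^2*cos(h) + 16*h*sin(h) + 16*h*sin(2*h) + 32*h*cos(h) + 24*h + 16*sin(h) - 8*cos(h) - 16*cos(2*h)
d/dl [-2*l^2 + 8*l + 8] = 8 - 4*l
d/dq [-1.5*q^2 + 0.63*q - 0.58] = 0.63 - 3.0*q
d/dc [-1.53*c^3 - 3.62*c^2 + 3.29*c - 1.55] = -4.59*c^2 - 7.24*c + 3.29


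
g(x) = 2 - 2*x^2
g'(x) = -4*x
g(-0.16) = 1.95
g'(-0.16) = 0.64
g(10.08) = -201.21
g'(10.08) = -40.32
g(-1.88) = -5.07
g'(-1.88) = 7.52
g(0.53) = 1.44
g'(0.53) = -2.12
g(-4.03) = -30.48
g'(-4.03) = 16.12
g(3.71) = -25.53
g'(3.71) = -14.84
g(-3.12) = -17.47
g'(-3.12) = 12.48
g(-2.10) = -6.82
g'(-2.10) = 8.40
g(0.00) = 2.00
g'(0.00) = 0.00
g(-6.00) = -70.00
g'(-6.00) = 24.00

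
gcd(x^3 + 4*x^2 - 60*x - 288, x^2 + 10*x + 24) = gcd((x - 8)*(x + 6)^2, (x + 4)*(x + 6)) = x + 6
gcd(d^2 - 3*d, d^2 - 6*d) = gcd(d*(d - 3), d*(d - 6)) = d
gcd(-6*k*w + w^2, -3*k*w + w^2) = w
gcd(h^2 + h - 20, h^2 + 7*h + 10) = h + 5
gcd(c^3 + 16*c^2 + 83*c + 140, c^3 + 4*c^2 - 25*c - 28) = c + 7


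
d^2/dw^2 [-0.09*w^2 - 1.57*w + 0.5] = -0.180000000000000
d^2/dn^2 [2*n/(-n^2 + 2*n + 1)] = 4*(4*n*(n - 1)^2 + (3*n - 2)*(-n^2 + 2*n + 1))/(-n^2 + 2*n + 1)^3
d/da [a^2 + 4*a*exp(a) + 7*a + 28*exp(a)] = 4*a*exp(a) + 2*a + 32*exp(a) + 7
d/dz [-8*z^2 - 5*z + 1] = -16*z - 5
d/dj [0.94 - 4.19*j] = -4.19000000000000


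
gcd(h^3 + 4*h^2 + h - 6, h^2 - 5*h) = 1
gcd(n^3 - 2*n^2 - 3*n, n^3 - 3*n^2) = n^2 - 3*n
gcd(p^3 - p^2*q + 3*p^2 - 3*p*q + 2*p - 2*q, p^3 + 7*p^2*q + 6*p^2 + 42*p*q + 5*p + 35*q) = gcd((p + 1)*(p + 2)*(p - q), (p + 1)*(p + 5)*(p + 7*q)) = p + 1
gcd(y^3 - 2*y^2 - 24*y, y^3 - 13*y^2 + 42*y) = y^2 - 6*y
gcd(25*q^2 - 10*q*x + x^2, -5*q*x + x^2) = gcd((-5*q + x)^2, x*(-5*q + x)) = -5*q + x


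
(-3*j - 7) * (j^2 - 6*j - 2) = -3*j^3 + 11*j^2 + 48*j + 14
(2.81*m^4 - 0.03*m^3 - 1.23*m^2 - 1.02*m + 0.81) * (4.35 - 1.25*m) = -3.5125*m^5 + 12.261*m^4 + 1.407*m^3 - 4.0755*m^2 - 5.4495*m + 3.5235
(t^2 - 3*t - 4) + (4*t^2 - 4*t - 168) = 5*t^2 - 7*t - 172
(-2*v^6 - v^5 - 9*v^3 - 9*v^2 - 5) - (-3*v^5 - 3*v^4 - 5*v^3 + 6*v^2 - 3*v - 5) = -2*v^6 + 2*v^5 + 3*v^4 - 4*v^3 - 15*v^2 + 3*v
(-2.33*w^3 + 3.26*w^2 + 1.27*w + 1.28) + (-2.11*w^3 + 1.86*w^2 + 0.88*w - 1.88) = -4.44*w^3 + 5.12*w^2 + 2.15*w - 0.6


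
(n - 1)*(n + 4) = n^2 + 3*n - 4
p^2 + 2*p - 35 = (p - 5)*(p + 7)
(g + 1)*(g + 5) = g^2 + 6*g + 5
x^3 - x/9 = x*(x - 1/3)*(x + 1/3)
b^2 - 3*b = b*(b - 3)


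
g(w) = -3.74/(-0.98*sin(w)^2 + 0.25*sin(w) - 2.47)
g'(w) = -3.74*(1.96*sin(w)*cos(w) - 0.25*cos(w))/(-0.98*sin(w)^2 + 0.25*sin(w) - 2.47)^2 = (0.935 - 7.3304*sin(w))*cos(w)/(0.98*sin(w)^2 - 0.25*sin(w) + 2.47)^2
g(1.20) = 1.21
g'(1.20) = -0.22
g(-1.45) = 1.02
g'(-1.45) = 0.07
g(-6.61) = 1.41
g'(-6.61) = 0.44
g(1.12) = 1.23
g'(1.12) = -0.27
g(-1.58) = 1.01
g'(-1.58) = -0.01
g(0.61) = 1.41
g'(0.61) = -0.38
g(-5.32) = 1.28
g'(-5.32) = -0.34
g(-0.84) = 1.17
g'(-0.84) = 0.42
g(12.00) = 1.30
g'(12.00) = 0.49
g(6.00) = 1.43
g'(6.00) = 0.42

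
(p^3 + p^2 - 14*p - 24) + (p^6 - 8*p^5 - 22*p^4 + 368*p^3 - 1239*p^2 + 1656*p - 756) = p^6 - 8*p^5 - 22*p^4 + 369*p^3 - 1238*p^2 + 1642*p - 780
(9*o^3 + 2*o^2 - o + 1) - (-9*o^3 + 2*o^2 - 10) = 18*o^3 - o + 11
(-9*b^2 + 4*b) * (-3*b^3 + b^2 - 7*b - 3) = 27*b^5 - 21*b^4 + 67*b^3 - b^2 - 12*b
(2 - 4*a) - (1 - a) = 1 - 3*a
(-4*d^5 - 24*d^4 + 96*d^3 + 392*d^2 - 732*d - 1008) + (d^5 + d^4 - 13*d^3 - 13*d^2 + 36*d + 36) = -3*d^5 - 23*d^4 + 83*d^3 + 379*d^2 - 696*d - 972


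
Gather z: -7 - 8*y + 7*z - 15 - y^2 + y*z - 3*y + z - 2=-y^2 - 11*y + z*(y + 8) - 24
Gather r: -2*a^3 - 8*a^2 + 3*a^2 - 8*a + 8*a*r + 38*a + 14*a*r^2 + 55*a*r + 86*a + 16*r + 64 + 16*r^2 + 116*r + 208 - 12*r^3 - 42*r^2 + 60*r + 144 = -2*a^3 - 5*a^2 + 116*a - 12*r^3 + r^2*(14*a - 26) + r*(63*a + 192) + 416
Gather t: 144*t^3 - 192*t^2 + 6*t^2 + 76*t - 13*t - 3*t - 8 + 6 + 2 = 144*t^3 - 186*t^2 + 60*t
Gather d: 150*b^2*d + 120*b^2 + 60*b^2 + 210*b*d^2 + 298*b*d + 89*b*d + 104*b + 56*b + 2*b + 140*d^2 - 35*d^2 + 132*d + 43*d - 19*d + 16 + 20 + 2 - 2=180*b^2 + 162*b + d^2*(210*b + 105) + d*(150*b^2 + 387*b + 156) + 36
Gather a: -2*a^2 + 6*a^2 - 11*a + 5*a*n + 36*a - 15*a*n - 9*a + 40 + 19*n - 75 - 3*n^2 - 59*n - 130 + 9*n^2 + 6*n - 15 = 4*a^2 + a*(16 - 10*n) + 6*n^2 - 34*n - 180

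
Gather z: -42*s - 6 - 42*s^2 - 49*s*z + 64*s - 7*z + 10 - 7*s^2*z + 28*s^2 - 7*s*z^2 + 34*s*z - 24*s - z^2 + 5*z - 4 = -14*s^2 - 2*s + z^2*(-7*s - 1) + z*(-7*s^2 - 15*s - 2)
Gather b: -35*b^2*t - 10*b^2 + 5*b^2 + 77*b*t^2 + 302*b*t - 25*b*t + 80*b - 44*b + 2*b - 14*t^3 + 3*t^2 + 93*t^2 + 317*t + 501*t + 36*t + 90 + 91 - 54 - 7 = b^2*(-35*t - 5) + b*(77*t^2 + 277*t + 38) - 14*t^3 + 96*t^2 + 854*t + 120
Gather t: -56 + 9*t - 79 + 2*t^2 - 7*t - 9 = 2*t^2 + 2*t - 144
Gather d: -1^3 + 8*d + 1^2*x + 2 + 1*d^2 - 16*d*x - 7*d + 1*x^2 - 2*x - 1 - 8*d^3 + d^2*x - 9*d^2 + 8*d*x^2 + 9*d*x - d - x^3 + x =-8*d^3 + d^2*(x - 8) + d*(8*x^2 - 7*x) - x^3 + x^2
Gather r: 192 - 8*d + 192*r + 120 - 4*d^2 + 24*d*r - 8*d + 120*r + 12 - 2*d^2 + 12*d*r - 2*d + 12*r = -6*d^2 - 18*d + r*(36*d + 324) + 324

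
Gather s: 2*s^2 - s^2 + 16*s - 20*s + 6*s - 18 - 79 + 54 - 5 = s^2 + 2*s - 48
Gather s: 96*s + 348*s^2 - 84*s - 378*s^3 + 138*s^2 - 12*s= -378*s^3 + 486*s^2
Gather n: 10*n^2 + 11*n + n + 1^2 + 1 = 10*n^2 + 12*n + 2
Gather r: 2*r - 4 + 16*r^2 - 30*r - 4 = 16*r^2 - 28*r - 8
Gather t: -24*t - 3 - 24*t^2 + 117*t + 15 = -24*t^2 + 93*t + 12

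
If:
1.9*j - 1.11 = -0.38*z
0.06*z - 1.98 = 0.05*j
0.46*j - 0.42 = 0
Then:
No Solution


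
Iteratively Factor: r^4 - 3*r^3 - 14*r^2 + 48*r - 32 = (r + 4)*(r^3 - 7*r^2 + 14*r - 8) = (r - 1)*(r + 4)*(r^2 - 6*r + 8) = (r - 4)*(r - 1)*(r + 4)*(r - 2)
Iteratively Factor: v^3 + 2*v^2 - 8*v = (v)*(v^2 + 2*v - 8) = v*(v + 4)*(v - 2)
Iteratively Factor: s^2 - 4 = (s + 2)*(s - 2)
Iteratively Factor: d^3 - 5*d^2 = (d - 5)*(d^2) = d*(d - 5)*(d)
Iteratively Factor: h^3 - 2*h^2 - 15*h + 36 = (h + 4)*(h^2 - 6*h + 9) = (h - 3)*(h + 4)*(h - 3)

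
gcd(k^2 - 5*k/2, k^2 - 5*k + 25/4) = k - 5/2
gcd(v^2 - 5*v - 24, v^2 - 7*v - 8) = v - 8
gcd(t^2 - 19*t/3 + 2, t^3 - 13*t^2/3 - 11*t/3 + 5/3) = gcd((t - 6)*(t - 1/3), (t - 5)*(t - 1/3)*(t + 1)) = t - 1/3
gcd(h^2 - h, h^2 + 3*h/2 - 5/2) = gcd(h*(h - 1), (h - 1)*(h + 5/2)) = h - 1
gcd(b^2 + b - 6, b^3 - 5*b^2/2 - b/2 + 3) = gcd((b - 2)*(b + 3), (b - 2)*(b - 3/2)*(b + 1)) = b - 2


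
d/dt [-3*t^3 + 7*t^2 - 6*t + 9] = -9*t^2 + 14*t - 6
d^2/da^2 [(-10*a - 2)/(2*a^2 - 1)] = 8*(-8*a^2*(5*a + 1) + (15*a + 1)*(2*a^2 - 1))/(2*a^2 - 1)^3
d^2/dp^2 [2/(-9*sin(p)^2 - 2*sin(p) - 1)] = 4*(162*sin(p)^4 + 27*sin(p)^3 - 259*sin(p)^2 - 55*sin(p) + 5)/(9*sin(p)^2 + 2*sin(p) + 1)^3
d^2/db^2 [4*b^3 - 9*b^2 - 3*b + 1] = 24*b - 18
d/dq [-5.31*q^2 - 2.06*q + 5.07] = -10.62*q - 2.06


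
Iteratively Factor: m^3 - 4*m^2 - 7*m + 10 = (m + 2)*(m^2 - 6*m + 5) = (m - 5)*(m + 2)*(m - 1)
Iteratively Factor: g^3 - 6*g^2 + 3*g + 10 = (g - 5)*(g^2 - g - 2) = (g - 5)*(g - 2)*(g + 1)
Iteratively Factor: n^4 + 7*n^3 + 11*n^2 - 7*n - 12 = (n + 1)*(n^3 + 6*n^2 + 5*n - 12) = (n - 1)*(n + 1)*(n^2 + 7*n + 12) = (n - 1)*(n + 1)*(n + 3)*(n + 4)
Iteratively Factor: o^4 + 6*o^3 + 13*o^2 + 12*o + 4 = (o + 1)*(o^3 + 5*o^2 + 8*o + 4) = (o + 1)^2*(o^2 + 4*o + 4) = (o + 1)^2*(o + 2)*(o + 2)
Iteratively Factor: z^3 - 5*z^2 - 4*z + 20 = (z + 2)*(z^2 - 7*z + 10) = (z - 2)*(z + 2)*(z - 5)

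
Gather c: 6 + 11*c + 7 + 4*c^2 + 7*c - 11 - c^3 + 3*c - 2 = -c^3 + 4*c^2 + 21*c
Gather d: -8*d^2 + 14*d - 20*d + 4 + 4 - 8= -8*d^2 - 6*d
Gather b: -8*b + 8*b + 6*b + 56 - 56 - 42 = 6*b - 42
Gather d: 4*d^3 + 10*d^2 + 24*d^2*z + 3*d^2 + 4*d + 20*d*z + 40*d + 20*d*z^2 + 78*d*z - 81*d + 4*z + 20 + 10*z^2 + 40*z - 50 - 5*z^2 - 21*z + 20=4*d^3 + d^2*(24*z + 13) + d*(20*z^2 + 98*z - 37) + 5*z^2 + 23*z - 10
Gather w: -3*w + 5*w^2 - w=5*w^2 - 4*w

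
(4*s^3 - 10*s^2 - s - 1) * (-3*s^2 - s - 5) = -12*s^5 + 26*s^4 - 7*s^3 + 54*s^2 + 6*s + 5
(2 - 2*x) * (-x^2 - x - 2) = 2*x^3 + 2*x - 4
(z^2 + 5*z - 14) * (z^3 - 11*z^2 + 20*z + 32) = z^5 - 6*z^4 - 49*z^3 + 286*z^2 - 120*z - 448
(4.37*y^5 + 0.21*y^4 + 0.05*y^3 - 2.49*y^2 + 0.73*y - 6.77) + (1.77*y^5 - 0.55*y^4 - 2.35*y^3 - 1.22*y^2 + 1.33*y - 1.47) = 6.14*y^5 - 0.34*y^4 - 2.3*y^3 - 3.71*y^2 + 2.06*y - 8.24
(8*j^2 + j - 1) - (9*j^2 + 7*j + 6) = -j^2 - 6*j - 7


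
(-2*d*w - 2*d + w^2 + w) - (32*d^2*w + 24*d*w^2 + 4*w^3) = -32*d^2*w - 24*d*w^2 - 2*d*w - 2*d - 4*w^3 + w^2 + w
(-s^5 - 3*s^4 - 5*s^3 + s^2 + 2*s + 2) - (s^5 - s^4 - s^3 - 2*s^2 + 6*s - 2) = -2*s^5 - 2*s^4 - 4*s^3 + 3*s^2 - 4*s + 4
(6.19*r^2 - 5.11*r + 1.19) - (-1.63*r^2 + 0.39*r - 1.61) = 7.82*r^2 - 5.5*r + 2.8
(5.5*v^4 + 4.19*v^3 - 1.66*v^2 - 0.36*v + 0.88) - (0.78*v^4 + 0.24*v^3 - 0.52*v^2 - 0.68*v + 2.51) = 4.72*v^4 + 3.95*v^3 - 1.14*v^2 + 0.32*v - 1.63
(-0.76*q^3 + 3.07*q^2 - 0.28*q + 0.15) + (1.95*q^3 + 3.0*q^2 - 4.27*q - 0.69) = 1.19*q^3 + 6.07*q^2 - 4.55*q - 0.54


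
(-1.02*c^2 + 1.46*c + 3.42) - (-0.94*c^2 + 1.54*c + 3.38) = -0.0800000000000001*c^2 - 0.0800000000000001*c + 0.04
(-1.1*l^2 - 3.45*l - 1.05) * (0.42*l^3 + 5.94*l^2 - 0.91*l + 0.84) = -0.462*l^5 - 7.983*l^4 - 19.933*l^3 - 4.0215*l^2 - 1.9425*l - 0.882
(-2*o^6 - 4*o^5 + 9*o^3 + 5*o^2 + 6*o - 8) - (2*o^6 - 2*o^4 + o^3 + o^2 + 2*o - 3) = -4*o^6 - 4*o^5 + 2*o^4 + 8*o^3 + 4*o^2 + 4*o - 5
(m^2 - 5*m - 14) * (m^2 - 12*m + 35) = m^4 - 17*m^3 + 81*m^2 - 7*m - 490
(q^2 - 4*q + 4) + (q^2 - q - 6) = 2*q^2 - 5*q - 2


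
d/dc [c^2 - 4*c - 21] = 2*c - 4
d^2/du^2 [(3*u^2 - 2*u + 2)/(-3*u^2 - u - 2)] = 6*(9*u^3 - 18*u - 2)/(27*u^6 + 27*u^5 + 63*u^4 + 37*u^3 + 42*u^2 + 12*u + 8)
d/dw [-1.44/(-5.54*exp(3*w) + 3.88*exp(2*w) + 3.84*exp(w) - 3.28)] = (-23.9328*exp(2*w) + 11.1744*exp(w) + 5.5296)*exp(w)/(5.54*exp(3*w) - 3.88*exp(2*w) - 3.84*exp(w) + 3.28)^2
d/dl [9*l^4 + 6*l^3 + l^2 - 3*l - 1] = 36*l^3 + 18*l^2 + 2*l - 3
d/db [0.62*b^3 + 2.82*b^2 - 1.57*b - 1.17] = 1.86*b^2 + 5.64*b - 1.57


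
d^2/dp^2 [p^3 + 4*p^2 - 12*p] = 6*p + 8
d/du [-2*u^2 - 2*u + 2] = -4*u - 2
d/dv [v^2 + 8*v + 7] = 2*v + 8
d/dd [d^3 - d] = 3*d^2 - 1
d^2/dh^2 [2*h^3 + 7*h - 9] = 12*h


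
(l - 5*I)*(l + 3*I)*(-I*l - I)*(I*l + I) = l^4 + 2*l^3 - 2*I*l^3 + 16*l^2 - 4*I*l^2 + 30*l - 2*I*l + 15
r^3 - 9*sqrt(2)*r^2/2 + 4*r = r*(r - 4*sqrt(2))*(r - sqrt(2)/2)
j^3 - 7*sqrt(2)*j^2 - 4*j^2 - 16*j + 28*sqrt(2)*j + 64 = (j - 4)*(j - 8*sqrt(2))*(j + sqrt(2))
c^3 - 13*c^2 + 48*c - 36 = (c - 6)^2*(c - 1)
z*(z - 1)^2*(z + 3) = z^4 + z^3 - 5*z^2 + 3*z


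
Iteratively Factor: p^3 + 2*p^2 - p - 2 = (p - 1)*(p^2 + 3*p + 2) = (p - 1)*(p + 2)*(p + 1)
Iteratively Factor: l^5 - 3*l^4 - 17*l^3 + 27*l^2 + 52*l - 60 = (l + 3)*(l^4 - 6*l^3 + l^2 + 24*l - 20) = (l - 5)*(l + 3)*(l^3 - l^2 - 4*l + 4) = (l - 5)*(l - 2)*(l + 3)*(l^2 + l - 2) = (l - 5)*(l - 2)*(l + 2)*(l + 3)*(l - 1)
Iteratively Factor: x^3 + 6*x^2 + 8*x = (x)*(x^2 + 6*x + 8) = x*(x + 4)*(x + 2)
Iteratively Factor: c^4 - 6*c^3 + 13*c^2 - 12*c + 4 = (c - 1)*(c^3 - 5*c^2 + 8*c - 4) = (c - 2)*(c - 1)*(c^2 - 3*c + 2) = (c - 2)^2*(c - 1)*(c - 1)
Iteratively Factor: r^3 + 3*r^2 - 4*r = (r)*(r^2 + 3*r - 4) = r*(r - 1)*(r + 4)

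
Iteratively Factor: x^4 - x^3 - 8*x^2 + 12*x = (x)*(x^3 - x^2 - 8*x + 12) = x*(x - 2)*(x^2 + x - 6) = x*(x - 2)*(x + 3)*(x - 2)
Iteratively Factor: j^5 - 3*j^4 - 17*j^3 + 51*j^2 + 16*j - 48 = (j - 1)*(j^4 - 2*j^3 - 19*j^2 + 32*j + 48) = (j - 3)*(j - 1)*(j^3 + j^2 - 16*j - 16) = (j - 3)*(j - 1)*(j + 4)*(j^2 - 3*j - 4) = (j - 3)*(j - 1)*(j + 1)*(j + 4)*(j - 4)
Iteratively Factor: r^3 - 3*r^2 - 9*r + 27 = (r + 3)*(r^2 - 6*r + 9) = (r - 3)*(r + 3)*(r - 3)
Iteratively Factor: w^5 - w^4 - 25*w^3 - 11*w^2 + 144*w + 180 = (w + 3)*(w^4 - 4*w^3 - 13*w^2 + 28*w + 60) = (w - 5)*(w + 3)*(w^3 + w^2 - 8*w - 12) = (w - 5)*(w + 2)*(w + 3)*(w^2 - w - 6) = (w - 5)*(w + 2)^2*(w + 3)*(w - 3)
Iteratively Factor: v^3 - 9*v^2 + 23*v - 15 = (v - 1)*(v^2 - 8*v + 15) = (v - 5)*(v - 1)*(v - 3)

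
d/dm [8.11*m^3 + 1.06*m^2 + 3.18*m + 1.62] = 24.33*m^2 + 2.12*m + 3.18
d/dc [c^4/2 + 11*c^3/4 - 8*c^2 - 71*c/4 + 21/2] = 2*c^3 + 33*c^2/4 - 16*c - 71/4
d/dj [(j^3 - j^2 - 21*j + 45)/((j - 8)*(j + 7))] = (j^4 - 2*j^3 - 146*j^2 + 22*j + 1221)/(j^4 - 2*j^3 - 111*j^2 + 112*j + 3136)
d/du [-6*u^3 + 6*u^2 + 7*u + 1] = -18*u^2 + 12*u + 7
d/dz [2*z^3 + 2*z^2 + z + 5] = 6*z^2 + 4*z + 1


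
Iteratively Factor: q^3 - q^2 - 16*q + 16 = (q - 1)*(q^2 - 16) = (q - 1)*(q + 4)*(q - 4)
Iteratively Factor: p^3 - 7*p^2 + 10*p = (p - 2)*(p^2 - 5*p) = (p - 5)*(p - 2)*(p)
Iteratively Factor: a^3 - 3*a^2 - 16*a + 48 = (a - 3)*(a^2 - 16) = (a - 3)*(a + 4)*(a - 4)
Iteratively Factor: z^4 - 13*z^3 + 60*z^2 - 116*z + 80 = (z - 5)*(z^3 - 8*z^2 + 20*z - 16) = (z - 5)*(z - 4)*(z^2 - 4*z + 4) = (z - 5)*(z - 4)*(z - 2)*(z - 2)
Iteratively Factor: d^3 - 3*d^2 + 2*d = (d - 2)*(d^2 - d) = d*(d - 2)*(d - 1)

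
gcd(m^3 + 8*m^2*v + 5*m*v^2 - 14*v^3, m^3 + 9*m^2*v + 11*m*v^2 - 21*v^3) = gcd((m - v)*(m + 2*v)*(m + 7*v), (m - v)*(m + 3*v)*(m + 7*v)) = -m^2 - 6*m*v + 7*v^2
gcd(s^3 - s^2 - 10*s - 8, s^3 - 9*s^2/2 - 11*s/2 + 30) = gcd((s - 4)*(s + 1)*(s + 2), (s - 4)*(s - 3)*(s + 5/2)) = s - 4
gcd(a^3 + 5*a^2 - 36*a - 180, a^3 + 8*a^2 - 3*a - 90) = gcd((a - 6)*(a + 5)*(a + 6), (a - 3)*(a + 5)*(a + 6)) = a^2 + 11*a + 30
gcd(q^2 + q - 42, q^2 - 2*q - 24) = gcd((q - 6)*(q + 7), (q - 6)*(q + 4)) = q - 6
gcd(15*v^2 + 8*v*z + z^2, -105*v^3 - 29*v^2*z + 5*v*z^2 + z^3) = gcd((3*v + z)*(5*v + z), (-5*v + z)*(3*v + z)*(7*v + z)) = 3*v + z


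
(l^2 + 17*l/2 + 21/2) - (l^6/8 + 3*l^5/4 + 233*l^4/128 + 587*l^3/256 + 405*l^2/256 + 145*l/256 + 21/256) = -l^6/8 - 3*l^5/4 - 233*l^4/128 - 587*l^3/256 - 149*l^2/256 + 2031*l/256 + 2667/256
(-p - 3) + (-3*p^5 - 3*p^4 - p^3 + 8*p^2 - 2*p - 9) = -3*p^5 - 3*p^4 - p^3 + 8*p^2 - 3*p - 12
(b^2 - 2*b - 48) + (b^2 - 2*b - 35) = 2*b^2 - 4*b - 83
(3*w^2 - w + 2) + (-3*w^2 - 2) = -w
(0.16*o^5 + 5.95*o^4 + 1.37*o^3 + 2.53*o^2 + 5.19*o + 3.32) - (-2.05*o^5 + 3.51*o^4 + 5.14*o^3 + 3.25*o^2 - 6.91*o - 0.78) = 2.21*o^5 + 2.44*o^4 - 3.77*o^3 - 0.72*o^2 + 12.1*o + 4.1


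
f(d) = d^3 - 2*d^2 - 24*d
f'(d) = 3*d^2 - 4*d - 24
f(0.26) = -6.36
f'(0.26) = -24.84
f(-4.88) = -46.72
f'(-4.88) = 66.96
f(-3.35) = 20.36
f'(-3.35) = 23.07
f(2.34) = -54.30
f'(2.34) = -16.93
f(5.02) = -44.37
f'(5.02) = 31.52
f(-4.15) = -6.32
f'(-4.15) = 44.27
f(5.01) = -44.69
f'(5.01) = 31.26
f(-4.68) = -33.99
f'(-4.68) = 60.43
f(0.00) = 0.00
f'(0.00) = -24.00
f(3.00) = -63.00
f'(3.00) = -9.00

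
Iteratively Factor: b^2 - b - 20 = (b - 5)*(b + 4)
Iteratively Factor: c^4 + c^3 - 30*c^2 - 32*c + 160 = (c + 4)*(c^3 - 3*c^2 - 18*c + 40) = (c - 5)*(c + 4)*(c^2 + 2*c - 8) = (c - 5)*(c + 4)^2*(c - 2)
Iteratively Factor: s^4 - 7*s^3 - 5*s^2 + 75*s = (s - 5)*(s^3 - 2*s^2 - 15*s) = (s - 5)^2*(s^2 + 3*s) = s*(s - 5)^2*(s + 3)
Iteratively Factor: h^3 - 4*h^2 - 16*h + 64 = (h - 4)*(h^2 - 16) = (h - 4)^2*(h + 4)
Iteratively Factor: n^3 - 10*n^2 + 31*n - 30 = (n - 5)*(n^2 - 5*n + 6) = (n - 5)*(n - 3)*(n - 2)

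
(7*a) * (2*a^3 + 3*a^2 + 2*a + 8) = 14*a^4 + 21*a^3 + 14*a^2 + 56*a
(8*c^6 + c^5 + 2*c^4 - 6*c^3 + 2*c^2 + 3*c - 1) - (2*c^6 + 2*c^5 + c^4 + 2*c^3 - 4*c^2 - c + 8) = 6*c^6 - c^5 + c^4 - 8*c^3 + 6*c^2 + 4*c - 9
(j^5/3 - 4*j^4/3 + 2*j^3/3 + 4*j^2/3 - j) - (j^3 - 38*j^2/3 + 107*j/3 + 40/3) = j^5/3 - 4*j^4/3 - j^3/3 + 14*j^2 - 110*j/3 - 40/3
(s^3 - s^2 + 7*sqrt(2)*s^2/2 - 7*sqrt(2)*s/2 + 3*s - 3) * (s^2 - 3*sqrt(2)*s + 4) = s^5 - s^4 + sqrt(2)*s^4/2 - 14*s^3 - sqrt(2)*s^3/2 + 5*sqrt(2)*s^2 + 14*s^2 - 5*sqrt(2)*s + 12*s - 12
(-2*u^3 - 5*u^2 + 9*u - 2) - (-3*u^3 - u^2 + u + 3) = u^3 - 4*u^2 + 8*u - 5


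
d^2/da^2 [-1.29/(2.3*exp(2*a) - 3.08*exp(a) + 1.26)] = (-1.29*(4.6*exp(a) - 3.08)*(9.2*exp(a) - 6.16)*exp(a) + (11.868*exp(a) - 3.9732)*(2.3*exp(2*a) - 3.08*exp(a) + 1.26))*exp(a)/(2.3*exp(2*a) - 3.08*exp(a) + 1.26)^3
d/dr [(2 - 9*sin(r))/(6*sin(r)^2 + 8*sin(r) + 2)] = (27*sin(r)^2 - 12*sin(r) - 17)*cos(r)/(2*(sin(r) + 1)^2*(3*sin(r) + 1)^2)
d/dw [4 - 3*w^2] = -6*w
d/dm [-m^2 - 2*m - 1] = -2*m - 2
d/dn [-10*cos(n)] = 10*sin(n)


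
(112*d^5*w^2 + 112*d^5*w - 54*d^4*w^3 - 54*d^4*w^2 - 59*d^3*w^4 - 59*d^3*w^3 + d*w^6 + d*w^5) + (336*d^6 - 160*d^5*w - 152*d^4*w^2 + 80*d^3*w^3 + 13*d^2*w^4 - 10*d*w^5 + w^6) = 336*d^6 + 112*d^5*w^2 - 48*d^5*w - 54*d^4*w^3 - 206*d^4*w^2 - 59*d^3*w^4 + 21*d^3*w^3 + 13*d^2*w^4 + d*w^6 - 9*d*w^5 + w^6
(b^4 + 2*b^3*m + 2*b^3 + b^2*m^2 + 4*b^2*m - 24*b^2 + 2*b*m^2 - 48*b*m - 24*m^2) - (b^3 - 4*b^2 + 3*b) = b^4 + 2*b^3*m + b^3 + b^2*m^2 + 4*b^2*m - 20*b^2 + 2*b*m^2 - 48*b*m - 3*b - 24*m^2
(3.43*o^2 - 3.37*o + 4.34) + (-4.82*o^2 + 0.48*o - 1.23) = -1.39*o^2 - 2.89*o + 3.11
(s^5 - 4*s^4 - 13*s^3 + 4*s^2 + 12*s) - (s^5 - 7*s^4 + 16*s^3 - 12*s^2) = 3*s^4 - 29*s^3 + 16*s^2 + 12*s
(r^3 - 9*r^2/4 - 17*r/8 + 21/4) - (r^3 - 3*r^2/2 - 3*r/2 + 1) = -3*r^2/4 - 5*r/8 + 17/4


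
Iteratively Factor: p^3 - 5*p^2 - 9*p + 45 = (p + 3)*(p^2 - 8*p + 15) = (p - 5)*(p + 3)*(p - 3)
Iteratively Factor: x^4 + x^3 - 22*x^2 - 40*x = (x + 2)*(x^3 - x^2 - 20*x) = (x + 2)*(x + 4)*(x^2 - 5*x) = (x - 5)*(x + 2)*(x + 4)*(x)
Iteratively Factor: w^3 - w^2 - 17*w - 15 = (w + 3)*(w^2 - 4*w - 5) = (w - 5)*(w + 3)*(w + 1)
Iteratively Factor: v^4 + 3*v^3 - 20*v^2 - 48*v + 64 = (v - 4)*(v^3 + 7*v^2 + 8*v - 16) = (v - 4)*(v + 4)*(v^2 + 3*v - 4) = (v - 4)*(v - 1)*(v + 4)*(v + 4)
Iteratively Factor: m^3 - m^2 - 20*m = (m + 4)*(m^2 - 5*m) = m*(m + 4)*(m - 5)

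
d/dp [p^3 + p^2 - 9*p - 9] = 3*p^2 + 2*p - 9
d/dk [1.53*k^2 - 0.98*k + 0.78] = 3.06*k - 0.98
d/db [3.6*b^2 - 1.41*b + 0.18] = 7.2*b - 1.41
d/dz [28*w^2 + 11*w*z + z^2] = 11*w + 2*z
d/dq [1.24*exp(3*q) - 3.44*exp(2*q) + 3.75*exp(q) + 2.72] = (3.72*exp(2*q) - 6.88*exp(q) + 3.75)*exp(q)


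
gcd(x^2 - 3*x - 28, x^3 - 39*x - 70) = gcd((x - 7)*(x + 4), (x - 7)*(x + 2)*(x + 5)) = x - 7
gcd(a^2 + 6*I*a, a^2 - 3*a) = a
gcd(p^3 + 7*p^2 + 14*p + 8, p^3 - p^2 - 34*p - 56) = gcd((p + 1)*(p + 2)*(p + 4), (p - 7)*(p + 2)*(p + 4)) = p^2 + 6*p + 8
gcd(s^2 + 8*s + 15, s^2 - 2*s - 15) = s + 3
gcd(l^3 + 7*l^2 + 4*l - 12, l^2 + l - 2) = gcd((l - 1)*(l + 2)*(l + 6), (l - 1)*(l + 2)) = l^2 + l - 2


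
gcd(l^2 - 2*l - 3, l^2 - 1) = l + 1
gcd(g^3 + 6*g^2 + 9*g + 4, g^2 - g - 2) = g + 1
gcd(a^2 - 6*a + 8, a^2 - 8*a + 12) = a - 2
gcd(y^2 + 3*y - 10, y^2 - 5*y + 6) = y - 2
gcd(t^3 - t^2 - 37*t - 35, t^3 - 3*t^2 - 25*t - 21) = t^2 - 6*t - 7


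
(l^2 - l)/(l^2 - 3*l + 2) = l/(l - 2)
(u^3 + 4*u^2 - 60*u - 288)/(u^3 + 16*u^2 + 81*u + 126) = (u^2 - 2*u - 48)/(u^2 + 10*u + 21)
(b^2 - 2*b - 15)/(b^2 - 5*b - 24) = (b - 5)/(b - 8)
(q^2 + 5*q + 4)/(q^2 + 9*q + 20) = (q + 1)/(q + 5)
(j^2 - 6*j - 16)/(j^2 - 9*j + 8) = (j + 2)/(j - 1)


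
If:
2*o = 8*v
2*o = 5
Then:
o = 5/2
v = 5/8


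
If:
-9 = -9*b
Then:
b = 1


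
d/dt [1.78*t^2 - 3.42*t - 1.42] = 3.56*t - 3.42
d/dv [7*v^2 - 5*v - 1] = 14*v - 5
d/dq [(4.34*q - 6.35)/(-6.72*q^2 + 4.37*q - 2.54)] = (29.1648*q^2 - 85.344*q + 16.7259)/(45.1584*q^4 - 58.7328*q^3 + 53.2345*q^2 - 22.1996*q + 6.4516)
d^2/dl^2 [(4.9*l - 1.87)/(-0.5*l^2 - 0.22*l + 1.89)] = (-(1.0*l + 0.22)*(2.0*l + 0.44)*(4.9*l - 1.87) + (14.7*l + 0.286)*(0.5*l^2 + 0.22*l - 1.89))/(0.5*l^2 + 0.22*l - 1.89)^3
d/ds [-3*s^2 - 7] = -6*s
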